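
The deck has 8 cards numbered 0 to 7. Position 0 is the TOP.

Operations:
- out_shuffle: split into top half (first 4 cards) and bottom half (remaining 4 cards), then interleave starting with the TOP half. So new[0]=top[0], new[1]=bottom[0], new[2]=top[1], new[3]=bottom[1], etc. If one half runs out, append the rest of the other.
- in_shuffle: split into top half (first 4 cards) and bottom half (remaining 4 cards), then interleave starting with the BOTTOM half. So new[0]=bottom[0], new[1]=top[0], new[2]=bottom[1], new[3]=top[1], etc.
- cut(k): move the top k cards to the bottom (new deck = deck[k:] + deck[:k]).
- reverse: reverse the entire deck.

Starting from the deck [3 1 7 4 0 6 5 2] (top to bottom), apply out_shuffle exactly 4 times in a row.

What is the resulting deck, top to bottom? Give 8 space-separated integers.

After op 1 (out_shuffle): [3 0 1 6 7 5 4 2]
After op 2 (out_shuffle): [3 7 0 5 1 4 6 2]
After op 3 (out_shuffle): [3 1 7 4 0 6 5 2]
After op 4 (out_shuffle): [3 0 1 6 7 5 4 2]

Answer: 3 0 1 6 7 5 4 2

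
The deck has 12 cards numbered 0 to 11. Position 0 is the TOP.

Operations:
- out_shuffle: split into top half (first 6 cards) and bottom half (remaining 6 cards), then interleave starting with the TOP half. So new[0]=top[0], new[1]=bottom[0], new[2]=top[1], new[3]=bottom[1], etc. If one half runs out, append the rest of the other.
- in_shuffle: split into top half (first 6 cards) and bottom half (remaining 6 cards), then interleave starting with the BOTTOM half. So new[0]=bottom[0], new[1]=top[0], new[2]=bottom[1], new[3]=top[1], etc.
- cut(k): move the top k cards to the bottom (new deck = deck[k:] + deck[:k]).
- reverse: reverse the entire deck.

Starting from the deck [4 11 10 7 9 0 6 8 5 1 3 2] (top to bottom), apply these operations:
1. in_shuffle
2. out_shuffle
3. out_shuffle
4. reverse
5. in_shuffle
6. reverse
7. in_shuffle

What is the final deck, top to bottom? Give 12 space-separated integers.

After op 1 (in_shuffle): [6 4 8 11 5 10 1 7 3 9 2 0]
After op 2 (out_shuffle): [6 1 4 7 8 3 11 9 5 2 10 0]
After op 3 (out_shuffle): [6 11 1 9 4 5 7 2 8 10 3 0]
After op 4 (reverse): [0 3 10 8 2 7 5 4 9 1 11 6]
After op 5 (in_shuffle): [5 0 4 3 9 10 1 8 11 2 6 7]
After op 6 (reverse): [7 6 2 11 8 1 10 9 3 4 0 5]
After op 7 (in_shuffle): [10 7 9 6 3 2 4 11 0 8 5 1]

Answer: 10 7 9 6 3 2 4 11 0 8 5 1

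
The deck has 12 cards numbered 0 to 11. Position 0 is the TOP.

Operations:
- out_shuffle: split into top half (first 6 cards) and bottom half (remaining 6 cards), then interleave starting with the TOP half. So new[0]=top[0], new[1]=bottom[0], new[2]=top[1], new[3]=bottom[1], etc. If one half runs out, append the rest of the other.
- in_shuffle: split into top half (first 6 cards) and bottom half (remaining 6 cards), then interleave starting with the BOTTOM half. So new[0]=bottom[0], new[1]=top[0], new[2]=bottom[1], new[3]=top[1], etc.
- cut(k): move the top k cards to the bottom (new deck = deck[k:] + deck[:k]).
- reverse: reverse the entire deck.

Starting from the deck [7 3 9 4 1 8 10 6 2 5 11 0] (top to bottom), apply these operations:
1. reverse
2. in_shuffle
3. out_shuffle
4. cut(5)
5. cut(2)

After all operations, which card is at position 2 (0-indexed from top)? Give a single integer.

Answer: 7

Derivation:
After op 1 (reverse): [0 11 5 2 6 10 8 1 4 9 3 7]
After op 2 (in_shuffle): [8 0 1 11 4 5 9 2 3 6 7 10]
After op 3 (out_shuffle): [8 9 0 2 1 3 11 6 4 7 5 10]
After op 4 (cut(5)): [3 11 6 4 7 5 10 8 9 0 2 1]
After op 5 (cut(2)): [6 4 7 5 10 8 9 0 2 1 3 11]
Position 2: card 7.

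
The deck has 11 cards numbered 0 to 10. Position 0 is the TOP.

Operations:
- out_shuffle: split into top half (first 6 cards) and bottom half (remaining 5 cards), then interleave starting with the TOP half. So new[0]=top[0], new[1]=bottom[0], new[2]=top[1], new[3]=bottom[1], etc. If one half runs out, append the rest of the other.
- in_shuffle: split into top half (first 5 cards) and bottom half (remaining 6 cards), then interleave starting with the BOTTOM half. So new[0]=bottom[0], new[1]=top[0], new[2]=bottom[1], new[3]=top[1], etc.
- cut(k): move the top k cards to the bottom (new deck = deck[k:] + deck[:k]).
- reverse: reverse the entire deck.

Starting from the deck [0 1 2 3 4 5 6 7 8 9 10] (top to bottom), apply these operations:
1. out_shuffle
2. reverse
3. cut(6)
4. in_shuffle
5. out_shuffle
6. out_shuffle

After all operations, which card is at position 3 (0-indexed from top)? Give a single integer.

Answer: 0

Derivation:
After op 1 (out_shuffle): [0 6 1 7 2 8 3 9 4 10 5]
After op 2 (reverse): [5 10 4 9 3 8 2 7 1 6 0]
After op 3 (cut(6)): [2 7 1 6 0 5 10 4 9 3 8]
After op 4 (in_shuffle): [5 2 10 7 4 1 9 6 3 0 8]
After op 5 (out_shuffle): [5 9 2 6 10 3 7 0 4 8 1]
After op 6 (out_shuffle): [5 7 9 0 2 4 6 8 10 1 3]
Position 3: card 0.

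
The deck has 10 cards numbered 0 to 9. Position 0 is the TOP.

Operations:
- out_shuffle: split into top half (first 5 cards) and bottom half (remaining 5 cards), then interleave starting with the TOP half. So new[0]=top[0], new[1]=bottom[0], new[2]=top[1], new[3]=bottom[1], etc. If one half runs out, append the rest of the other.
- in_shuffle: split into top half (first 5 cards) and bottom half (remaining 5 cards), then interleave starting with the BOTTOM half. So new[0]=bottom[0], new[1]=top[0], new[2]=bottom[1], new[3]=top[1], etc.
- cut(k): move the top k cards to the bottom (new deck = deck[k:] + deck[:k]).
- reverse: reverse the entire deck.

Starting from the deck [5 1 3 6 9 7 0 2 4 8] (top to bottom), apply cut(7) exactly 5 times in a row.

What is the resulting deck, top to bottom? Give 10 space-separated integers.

Answer: 7 0 2 4 8 5 1 3 6 9

Derivation:
After op 1 (cut(7)): [2 4 8 5 1 3 6 9 7 0]
After op 2 (cut(7)): [9 7 0 2 4 8 5 1 3 6]
After op 3 (cut(7)): [1 3 6 9 7 0 2 4 8 5]
After op 4 (cut(7)): [4 8 5 1 3 6 9 7 0 2]
After op 5 (cut(7)): [7 0 2 4 8 5 1 3 6 9]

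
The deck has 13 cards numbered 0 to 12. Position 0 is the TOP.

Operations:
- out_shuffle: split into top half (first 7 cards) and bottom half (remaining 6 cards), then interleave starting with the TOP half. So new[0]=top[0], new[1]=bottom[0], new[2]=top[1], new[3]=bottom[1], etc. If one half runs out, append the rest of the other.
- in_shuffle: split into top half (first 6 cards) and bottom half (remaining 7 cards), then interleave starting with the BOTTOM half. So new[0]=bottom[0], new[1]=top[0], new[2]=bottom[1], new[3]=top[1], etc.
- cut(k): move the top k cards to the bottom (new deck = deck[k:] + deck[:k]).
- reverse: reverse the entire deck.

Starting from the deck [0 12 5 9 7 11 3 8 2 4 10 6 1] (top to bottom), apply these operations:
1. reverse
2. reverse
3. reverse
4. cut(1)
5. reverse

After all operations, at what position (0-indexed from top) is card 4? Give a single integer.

Answer: 10

Derivation:
After op 1 (reverse): [1 6 10 4 2 8 3 11 7 9 5 12 0]
After op 2 (reverse): [0 12 5 9 7 11 3 8 2 4 10 6 1]
After op 3 (reverse): [1 6 10 4 2 8 3 11 7 9 5 12 0]
After op 4 (cut(1)): [6 10 4 2 8 3 11 7 9 5 12 0 1]
After op 5 (reverse): [1 0 12 5 9 7 11 3 8 2 4 10 6]
Card 4 is at position 10.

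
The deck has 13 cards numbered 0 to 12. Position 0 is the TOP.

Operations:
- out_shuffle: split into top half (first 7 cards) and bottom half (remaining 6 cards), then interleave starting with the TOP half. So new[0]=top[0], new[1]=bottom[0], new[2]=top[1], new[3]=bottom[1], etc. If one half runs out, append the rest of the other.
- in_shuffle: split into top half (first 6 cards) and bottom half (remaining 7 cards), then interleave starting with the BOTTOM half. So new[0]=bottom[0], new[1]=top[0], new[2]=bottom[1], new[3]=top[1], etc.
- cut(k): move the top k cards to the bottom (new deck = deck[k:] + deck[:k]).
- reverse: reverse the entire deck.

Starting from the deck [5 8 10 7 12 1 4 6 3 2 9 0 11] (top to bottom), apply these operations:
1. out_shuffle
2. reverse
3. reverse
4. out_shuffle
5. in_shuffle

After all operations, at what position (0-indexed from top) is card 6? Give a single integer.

Answer: 5

Derivation:
After op 1 (out_shuffle): [5 6 8 3 10 2 7 9 12 0 1 11 4]
After op 2 (reverse): [4 11 1 0 12 9 7 2 10 3 8 6 5]
After op 3 (reverse): [5 6 8 3 10 2 7 9 12 0 1 11 4]
After op 4 (out_shuffle): [5 9 6 12 8 0 3 1 10 11 2 4 7]
After op 5 (in_shuffle): [3 5 1 9 10 6 11 12 2 8 4 0 7]
Card 6 is at position 5.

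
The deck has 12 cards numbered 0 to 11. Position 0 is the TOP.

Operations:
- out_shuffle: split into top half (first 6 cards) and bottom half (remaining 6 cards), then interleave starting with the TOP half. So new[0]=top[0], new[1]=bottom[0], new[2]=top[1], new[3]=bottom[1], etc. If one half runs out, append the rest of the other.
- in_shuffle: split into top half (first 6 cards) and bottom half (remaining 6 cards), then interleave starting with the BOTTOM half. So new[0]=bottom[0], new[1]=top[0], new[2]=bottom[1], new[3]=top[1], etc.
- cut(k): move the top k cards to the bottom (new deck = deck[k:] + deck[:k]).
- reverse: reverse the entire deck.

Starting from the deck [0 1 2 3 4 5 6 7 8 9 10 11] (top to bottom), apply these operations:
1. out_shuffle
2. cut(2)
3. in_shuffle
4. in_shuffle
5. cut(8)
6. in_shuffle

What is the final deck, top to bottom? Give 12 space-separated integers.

After op 1 (out_shuffle): [0 6 1 7 2 8 3 9 4 10 5 11]
After op 2 (cut(2)): [1 7 2 8 3 9 4 10 5 11 0 6]
After op 3 (in_shuffle): [4 1 10 7 5 2 11 8 0 3 6 9]
After op 4 (in_shuffle): [11 4 8 1 0 10 3 7 6 5 9 2]
After op 5 (cut(8)): [6 5 9 2 11 4 8 1 0 10 3 7]
After op 6 (in_shuffle): [8 6 1 5 0 9 10 2 3 11 7 4]

Answer: 8 6 1 5 0 9 10 2 3 11 7 4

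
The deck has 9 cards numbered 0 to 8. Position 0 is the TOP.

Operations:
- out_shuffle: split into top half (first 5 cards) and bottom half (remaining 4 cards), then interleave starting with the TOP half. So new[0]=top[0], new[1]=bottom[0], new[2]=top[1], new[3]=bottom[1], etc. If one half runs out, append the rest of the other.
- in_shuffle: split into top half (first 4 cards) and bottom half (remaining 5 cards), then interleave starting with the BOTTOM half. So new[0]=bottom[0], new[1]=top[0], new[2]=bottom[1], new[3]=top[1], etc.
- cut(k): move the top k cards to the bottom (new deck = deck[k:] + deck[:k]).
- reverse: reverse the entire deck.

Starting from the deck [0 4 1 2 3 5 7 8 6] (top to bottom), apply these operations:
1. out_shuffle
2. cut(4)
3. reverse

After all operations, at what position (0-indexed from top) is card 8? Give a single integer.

Answer: 7

Derivation:
After op 1 (out_shuffle): [0 5 4 7 1 8 2 6 3]
After op 2 (cut(4)): [1 8 2 6 3 0 5 4 7]
After op 3 (reverse): [7 4 5 0 3 6 2 8 1]
Card 8 is at position 7.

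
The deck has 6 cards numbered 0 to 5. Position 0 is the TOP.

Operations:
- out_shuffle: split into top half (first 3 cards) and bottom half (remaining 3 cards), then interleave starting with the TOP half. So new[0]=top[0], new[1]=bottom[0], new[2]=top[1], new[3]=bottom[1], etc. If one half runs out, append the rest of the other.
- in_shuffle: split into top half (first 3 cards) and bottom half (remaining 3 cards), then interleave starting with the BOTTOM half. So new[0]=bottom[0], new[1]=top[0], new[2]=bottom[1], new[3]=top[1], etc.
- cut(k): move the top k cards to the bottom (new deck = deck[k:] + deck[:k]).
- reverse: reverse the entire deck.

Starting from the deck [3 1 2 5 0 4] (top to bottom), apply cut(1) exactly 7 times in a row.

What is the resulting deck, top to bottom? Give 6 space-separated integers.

Answer: 1 2 5 0 4 3

Derivation:
After op 1 (cut(1)): [1 2 5 0 4 3]
After op 2 (cut(1)): [2 5 0 4 3 1]
After op 3 (cut(1)): [5 0 4 3 1 2]
After op 4 (cut(1)): [0 4 3 1 2 5]
After op 5 (cut(1)): [4 3 1 2 5 0]
After op 6 (cut(1)): [3 1 2 5 0 4]
After op 7 (cut(1)): [1 2 5 0 4 3]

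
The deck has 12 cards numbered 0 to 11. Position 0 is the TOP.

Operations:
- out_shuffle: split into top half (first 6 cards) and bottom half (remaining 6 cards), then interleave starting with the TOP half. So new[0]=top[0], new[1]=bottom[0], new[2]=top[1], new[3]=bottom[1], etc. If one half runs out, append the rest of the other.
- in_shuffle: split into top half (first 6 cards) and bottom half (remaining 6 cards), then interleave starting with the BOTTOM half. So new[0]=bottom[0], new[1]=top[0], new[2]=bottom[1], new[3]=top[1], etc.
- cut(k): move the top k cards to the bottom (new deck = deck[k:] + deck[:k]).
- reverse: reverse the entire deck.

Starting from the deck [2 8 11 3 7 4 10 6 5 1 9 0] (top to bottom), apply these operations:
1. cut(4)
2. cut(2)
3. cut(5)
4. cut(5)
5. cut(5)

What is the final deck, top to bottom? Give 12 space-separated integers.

Answer: 1 9 0 2 8 11 3 7 4 10 6 5

Derivation:
After op 1 (cut(4)): [7 4 10 6 5 1 9 0 2 8 11 3]
After op 2 (cut(2)): [10 6 5 1 9 0 2 8 11 3 7 4]
After op 3 (cut(5)): [0 2 8 11 3 7 4 10 6 5 1 9]
After op 4 (cut(5)): [7 4 10 6 5 1 9 0 2 8 11 3]
After op 5 (cut(5)): [1 9 0 2 8 11 3 7 4 10 6 5]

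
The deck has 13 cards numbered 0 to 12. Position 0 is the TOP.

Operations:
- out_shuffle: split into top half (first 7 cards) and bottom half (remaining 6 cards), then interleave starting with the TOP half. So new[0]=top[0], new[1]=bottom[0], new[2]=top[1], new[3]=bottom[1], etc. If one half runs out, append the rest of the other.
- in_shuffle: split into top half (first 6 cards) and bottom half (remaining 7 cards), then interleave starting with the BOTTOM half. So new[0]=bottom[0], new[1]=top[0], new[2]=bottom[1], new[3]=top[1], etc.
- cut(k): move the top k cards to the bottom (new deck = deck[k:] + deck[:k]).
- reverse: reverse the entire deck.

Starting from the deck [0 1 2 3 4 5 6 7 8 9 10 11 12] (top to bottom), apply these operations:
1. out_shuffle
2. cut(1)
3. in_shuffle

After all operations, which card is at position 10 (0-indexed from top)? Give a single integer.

Answer: 6

Derivation:
After op 1 (out_shuffle): [0 7 1 8 2 9 3 10 4 11 5 12 6]
After op 2 (cut(1)): [7 1 8 2 9 3 10 4 11 5 12 6 0]
After op 3 (in_shuffle): [10 7 4 1 11 8 5 2 12 9 6 3 0]
Position 10: card 6.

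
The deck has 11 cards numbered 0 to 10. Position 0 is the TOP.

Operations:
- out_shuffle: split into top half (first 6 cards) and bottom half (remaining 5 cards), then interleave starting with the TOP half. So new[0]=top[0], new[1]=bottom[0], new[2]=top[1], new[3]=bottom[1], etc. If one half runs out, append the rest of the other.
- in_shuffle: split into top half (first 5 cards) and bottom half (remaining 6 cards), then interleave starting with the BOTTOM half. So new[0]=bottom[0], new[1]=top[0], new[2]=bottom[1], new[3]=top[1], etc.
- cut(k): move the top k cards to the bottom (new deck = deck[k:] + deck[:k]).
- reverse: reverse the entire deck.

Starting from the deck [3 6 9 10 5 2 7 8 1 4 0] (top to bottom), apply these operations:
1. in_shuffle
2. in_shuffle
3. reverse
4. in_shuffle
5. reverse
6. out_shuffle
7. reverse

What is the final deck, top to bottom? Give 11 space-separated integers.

Answer: 5 7 1 0 6 10 2 8 4 3 9

Derivation:
After op 1 (in_shuffle): [2 3 7 6 8 9 1 10 4 5 0]
After op 2 (in_shuffle): [9 2 1 3 10 7 4 6 5 8 0]
After op 3 (reverse): [0 8 5 6 4 7 10 3 1 2 9]
After op 4 (in_shuffle): [7 0 10 8 3 5 1 6 2 4 9]
After op 5 (reverse): [9 4 2 6 1 5 3 8 10 0 7]
After op 6 (out_shuffle): [9 3 4 8 2 10 6 0 1 7 5]
After op 7 (reverse): [5 7 1 0 6 10 2 8 4 3 9]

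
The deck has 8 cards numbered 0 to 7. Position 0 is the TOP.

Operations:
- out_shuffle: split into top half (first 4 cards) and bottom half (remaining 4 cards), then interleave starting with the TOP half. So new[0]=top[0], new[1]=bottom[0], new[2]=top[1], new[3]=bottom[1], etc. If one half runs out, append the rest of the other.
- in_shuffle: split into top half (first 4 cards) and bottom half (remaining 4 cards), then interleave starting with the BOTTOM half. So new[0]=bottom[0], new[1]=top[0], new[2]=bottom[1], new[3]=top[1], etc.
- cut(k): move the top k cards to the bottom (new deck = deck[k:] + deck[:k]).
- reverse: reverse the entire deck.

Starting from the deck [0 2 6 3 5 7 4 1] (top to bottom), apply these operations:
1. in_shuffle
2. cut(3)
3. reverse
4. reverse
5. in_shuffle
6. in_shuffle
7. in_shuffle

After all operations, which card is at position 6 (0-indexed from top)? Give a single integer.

After op 1 (in_shuffle): [5 0 7 2 4 6 1 3]
After op 2 (cut(3)): [2 4 6 1 3 5 0 7]
After op 3 (reverse): [7 0 5 3 1 6 4 2]
After op 4 (reverse): [2 4 6 1 3 5 0 7]
After op 5 (in_shuffle): [3 2 5 4 0 6 7 1]
After op 6 (in_shuffle): [0 3 6 2 7 5 1 4]
After op 7 (in_shuffle): [7 0 5 3 1 6 4 2]
Position 6: card 4.

Answer: 4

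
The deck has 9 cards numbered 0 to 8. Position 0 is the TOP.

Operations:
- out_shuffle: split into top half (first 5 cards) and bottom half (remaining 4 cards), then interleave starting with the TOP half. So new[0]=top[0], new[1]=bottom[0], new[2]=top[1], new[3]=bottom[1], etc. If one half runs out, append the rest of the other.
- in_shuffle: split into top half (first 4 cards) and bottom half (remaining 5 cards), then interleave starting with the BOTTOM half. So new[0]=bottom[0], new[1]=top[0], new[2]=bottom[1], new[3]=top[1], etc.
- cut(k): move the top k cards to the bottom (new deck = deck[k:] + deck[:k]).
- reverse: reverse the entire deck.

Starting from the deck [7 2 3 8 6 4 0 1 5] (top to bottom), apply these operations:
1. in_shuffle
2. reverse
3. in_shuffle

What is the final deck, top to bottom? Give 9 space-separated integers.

Answer: 0 5 2 8 4 1 7 3 6

Derivation:
After op 1 (in_shuffle): [6 7 4 2 0 3 1 8 5]
After op 2 (reverse): [5 8 1 3 0 2 4 7 6]
After op 3 (in_shuffle): [0 5 2 8 4 1 7 3 6]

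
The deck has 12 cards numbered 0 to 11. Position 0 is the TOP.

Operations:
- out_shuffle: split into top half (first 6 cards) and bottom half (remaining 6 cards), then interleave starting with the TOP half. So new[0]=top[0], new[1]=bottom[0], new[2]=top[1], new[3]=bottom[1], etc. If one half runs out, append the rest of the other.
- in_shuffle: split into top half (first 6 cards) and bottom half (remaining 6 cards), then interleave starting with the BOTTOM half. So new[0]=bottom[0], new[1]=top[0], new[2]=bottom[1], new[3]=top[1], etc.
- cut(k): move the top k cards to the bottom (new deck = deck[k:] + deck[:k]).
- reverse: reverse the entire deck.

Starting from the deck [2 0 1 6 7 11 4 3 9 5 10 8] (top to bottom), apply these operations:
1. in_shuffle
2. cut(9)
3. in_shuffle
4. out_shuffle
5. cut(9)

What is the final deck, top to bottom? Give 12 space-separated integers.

Answer: 10 11 3 0 5 7 4 9 6 8 2 1

Derivation:
After op 1 (in_shuffle): [4 2 3 0 9 1 5 6 10 7 8 11]
After op 2 (cut(9)): [7 8 11 4 2 3 0 9 1 5 6 10]
After op 3 (in_shuffle): [0 7 9 8 1 11 5 4 6 2 10 3]
After op 4 (out_shuffle): [0 5 7 4 9 6 8 2 1 10 11 3]
After op 5 (cut(9)): [10 11 3 0 5 7 4 9 6 8 2 1]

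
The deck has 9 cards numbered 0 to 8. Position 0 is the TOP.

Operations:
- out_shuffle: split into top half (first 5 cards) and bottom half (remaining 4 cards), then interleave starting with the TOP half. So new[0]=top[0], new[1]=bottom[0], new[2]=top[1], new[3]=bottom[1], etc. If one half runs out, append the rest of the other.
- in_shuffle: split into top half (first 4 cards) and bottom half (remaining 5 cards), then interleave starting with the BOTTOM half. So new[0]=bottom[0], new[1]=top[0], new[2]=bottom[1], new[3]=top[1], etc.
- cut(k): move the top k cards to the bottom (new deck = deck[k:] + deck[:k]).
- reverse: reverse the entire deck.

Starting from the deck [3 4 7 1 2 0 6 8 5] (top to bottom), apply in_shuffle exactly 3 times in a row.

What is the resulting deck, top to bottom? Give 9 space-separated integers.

Answer: 8 6 0 2 1 7 4 3 5

Derivation:
After op 1 (in_shuffle): [2 3 0 4 6 7 8 1 5]
After op 2 (in_shuffle): [6 2 7 3 8 0 1 4 5]
After op 3 (in_shuffle): [8 6 0 2 1 7 4 3 5]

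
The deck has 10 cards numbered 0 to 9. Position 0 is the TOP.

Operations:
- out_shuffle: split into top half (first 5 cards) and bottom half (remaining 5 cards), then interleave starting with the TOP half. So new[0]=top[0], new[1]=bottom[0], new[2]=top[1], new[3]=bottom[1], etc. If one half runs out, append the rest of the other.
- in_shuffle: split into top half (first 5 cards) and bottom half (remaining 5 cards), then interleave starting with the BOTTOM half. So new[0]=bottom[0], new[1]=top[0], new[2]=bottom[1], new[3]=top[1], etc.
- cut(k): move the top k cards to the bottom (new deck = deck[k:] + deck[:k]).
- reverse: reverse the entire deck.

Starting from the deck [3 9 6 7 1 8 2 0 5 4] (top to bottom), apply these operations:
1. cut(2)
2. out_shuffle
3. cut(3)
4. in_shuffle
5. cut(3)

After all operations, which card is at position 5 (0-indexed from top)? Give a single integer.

After op 1 (cut(2)): [6 7 1 8 2 0 5 4 3 9]
After op 2 (out_shuffle): [6 0 7 5 1 4 8 3 2 9]
After op 3 (cut(3)): [5 1 4 8 3 2 9 6 0 7]
After op 4 (in_shuffle): [2 5 9 1 6 4 0 8 7 3]
After op 5 (cut(3)): [1 6 4 0 8 7 3 2 5 9]
Position 5: card 7.

Answer: 7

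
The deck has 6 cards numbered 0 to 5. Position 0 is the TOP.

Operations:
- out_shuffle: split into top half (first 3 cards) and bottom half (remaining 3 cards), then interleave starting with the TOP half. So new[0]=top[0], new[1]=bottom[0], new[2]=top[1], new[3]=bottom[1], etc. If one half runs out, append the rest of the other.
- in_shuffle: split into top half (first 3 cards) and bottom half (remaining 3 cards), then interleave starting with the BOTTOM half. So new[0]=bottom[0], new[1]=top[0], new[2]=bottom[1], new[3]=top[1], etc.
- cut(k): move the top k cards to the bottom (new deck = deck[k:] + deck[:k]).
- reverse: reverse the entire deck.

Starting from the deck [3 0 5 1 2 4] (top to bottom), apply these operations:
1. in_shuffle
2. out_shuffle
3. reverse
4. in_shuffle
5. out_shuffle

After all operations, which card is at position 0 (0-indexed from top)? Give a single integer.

Answer: 3

Derivation:
After op 1 (in_shuffle): [1 3 2 0 4 5]
After op 2 (out_shuffle): [1 0 3 4 2 5]
After op 3 (reverse): [5 2 4 3 0 1]
After op 4 (in_shuffle): [3 5 0 2 1 4]
After op 5 (out_shuffle): [3 2 5 1 0 4]
Position 0: card 3.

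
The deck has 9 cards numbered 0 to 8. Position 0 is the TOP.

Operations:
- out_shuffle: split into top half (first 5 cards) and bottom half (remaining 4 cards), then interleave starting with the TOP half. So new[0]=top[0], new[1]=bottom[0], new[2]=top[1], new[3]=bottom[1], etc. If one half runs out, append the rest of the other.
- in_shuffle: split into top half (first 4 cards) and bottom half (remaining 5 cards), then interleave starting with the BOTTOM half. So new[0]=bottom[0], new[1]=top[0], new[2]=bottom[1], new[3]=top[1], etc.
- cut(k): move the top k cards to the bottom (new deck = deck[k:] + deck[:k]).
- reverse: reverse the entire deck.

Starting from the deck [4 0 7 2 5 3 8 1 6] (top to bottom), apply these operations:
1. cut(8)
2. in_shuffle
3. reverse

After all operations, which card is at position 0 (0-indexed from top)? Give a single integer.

After op 1 (cut(8)): [6 4 0 7 2 5 3 8 1]
After op 2 (in_shuffle): [2 6 5 4 3 0 8 7 1]
After op 3 (reverse): [1 7 8 0 3 4 5 6 2]
Position 0: card 1.

Answer: 1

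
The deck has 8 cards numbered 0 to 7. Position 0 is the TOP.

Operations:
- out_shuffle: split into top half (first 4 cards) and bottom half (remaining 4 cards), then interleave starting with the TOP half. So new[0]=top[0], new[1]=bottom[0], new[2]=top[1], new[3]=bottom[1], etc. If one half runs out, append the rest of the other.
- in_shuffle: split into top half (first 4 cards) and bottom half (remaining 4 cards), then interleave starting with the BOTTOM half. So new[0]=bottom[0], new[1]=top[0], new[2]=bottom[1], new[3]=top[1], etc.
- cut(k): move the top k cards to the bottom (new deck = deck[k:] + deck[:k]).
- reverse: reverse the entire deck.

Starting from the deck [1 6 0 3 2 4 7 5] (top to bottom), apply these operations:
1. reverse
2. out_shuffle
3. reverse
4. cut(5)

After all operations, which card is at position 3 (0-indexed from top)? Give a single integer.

Answer: 1

Derivation:
After op 1 (reverse): [5 7 4 2 3 0 6 1]
After op 2 (out_shuffle): [5 3 7 0 4 6 2 1]
After op 3 (reverse): [1 2 6 4 0 7 3 5]
After op 4 (cut(5)): [7 3 5 1 2 6 4 0]
Position 3: card 1.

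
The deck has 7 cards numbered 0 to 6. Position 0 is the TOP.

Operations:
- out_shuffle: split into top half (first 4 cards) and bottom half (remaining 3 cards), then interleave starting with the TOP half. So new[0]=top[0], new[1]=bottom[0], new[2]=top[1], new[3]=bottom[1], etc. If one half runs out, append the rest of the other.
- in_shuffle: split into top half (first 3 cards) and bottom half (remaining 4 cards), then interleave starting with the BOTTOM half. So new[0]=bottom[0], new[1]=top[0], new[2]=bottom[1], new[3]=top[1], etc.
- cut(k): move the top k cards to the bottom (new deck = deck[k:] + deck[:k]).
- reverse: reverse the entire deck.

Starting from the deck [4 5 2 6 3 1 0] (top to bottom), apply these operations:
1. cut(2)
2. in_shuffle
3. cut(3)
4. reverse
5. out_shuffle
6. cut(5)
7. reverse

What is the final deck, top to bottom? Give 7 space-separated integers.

Answer: 1 4 2 3 0 5 6

Derivation:
After op 1 (cut(2)): [2 6 3 1 0 4 5]
After op 2 (in_shuffle): [1 2 0 6 4 3 5]
After op 3 (cut(3)): [6 4 3 5 1 2 0]
After op 4 (reverse): [0 2 1 5 3 4 6]
After op 5 (out_shuffle): [0 3 2 4 1 6 5]
After op 6 (cut(5)): [6 5 0 3 2 4 1]
After op 7 (reverse): [1 4 2 3 0 5 6]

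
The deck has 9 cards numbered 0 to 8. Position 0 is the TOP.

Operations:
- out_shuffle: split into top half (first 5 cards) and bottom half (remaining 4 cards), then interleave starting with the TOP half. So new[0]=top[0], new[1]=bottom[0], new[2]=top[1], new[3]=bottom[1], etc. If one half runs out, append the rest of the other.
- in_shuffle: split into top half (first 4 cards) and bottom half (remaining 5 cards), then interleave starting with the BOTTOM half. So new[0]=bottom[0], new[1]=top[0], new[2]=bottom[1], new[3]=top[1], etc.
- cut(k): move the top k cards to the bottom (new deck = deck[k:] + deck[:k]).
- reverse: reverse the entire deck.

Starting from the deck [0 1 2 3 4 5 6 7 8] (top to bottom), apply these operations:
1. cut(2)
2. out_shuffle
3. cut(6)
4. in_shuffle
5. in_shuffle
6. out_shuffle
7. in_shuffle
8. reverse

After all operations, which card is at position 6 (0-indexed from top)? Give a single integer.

After op 1 (cut(2)): [2 3 4 5 6 7 8 0 1]
After op 2 (out_shuffle): [2 7 3 8 4 0 5 1 6]
After op 3 (cut(6)): [5 1 6 2 7 3 8 4 0]
After op 4 (in_shuffle): [7 5 3 1 8 6 4 2 0]
After op 5 (in_shuffle): [8 7 6 5 4 3 2 1 0]
After op 6 (out_shuffle): [8 3 7 2 6 1 5 0 4]
After op 7 (in_shuffle): [6 8 1 3 5 7 0 2 4]
After op 8 (reverse): [4 2 0 7 5 3 1 8 6]
Position 6: card 1.

Answer: 1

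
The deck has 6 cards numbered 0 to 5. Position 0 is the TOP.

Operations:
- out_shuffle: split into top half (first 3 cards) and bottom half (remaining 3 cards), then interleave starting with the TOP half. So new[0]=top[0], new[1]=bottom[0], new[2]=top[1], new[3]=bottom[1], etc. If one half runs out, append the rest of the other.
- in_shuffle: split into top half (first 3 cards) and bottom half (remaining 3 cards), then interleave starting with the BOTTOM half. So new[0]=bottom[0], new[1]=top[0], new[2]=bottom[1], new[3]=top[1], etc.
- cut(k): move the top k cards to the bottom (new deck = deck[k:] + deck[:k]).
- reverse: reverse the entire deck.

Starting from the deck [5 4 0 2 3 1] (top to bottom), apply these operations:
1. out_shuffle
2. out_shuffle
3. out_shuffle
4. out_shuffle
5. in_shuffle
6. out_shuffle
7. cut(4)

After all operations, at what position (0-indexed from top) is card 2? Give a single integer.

Answer: 2

Derivation:
After op 1 (out_shuffle): [5 2 4 3 0 1]
After op 2 (out_shuffle): [5 3 2 0 4 1]
After op 3 (out_shuffle): [5 0 3 4 2 1]
After op 4 (out_shuffle): [5 4 0 2 3 1]
After op 5 (in_shuffle): [2 5 3 4 1 0]
After op 6 (out_shuffle): [2 4 5 1 3 0]
After op 7 (cut(4)): [3 0 2 4 5 1]
Card 2 is at position 2.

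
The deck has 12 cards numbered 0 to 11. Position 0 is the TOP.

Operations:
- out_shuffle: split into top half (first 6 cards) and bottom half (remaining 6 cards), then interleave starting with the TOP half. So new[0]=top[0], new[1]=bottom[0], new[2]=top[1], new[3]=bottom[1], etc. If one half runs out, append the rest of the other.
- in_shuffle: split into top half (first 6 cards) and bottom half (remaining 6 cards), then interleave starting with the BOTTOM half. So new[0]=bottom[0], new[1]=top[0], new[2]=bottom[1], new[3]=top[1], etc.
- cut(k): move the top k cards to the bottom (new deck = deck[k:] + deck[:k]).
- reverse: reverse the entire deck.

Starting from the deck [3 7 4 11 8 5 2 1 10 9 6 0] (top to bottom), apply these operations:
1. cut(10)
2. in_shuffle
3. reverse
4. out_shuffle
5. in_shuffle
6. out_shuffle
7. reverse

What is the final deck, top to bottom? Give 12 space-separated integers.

Answer: 0 9 8 7 4 3 1 5 2 11 6 10

Derivation:
After op 1 (cut(10)): [6 0 3 7 4 11 8 5 2 1 10 9]
After op 2 (in_shuffle): [8 6 5 0 2 3 1 7 10 4 9 11]
After op 3 (reverse): [11 9 4 10 7 1 3 2 0 5 6 8]
After op 4 (out_shuffle): [11 3 9 2 4 0 10 5 7 6 1 8]
After op 5 (in_shuffle): [10 11 5 3 7 9 6 2 1 4 8 0]
After op 6 (out_shuffle): [10 6 11 2 5 1 3 4 7 8 9 0]
After op 7 (reverse): [0 9 8 7 4 3 1 5 2 11 6 10]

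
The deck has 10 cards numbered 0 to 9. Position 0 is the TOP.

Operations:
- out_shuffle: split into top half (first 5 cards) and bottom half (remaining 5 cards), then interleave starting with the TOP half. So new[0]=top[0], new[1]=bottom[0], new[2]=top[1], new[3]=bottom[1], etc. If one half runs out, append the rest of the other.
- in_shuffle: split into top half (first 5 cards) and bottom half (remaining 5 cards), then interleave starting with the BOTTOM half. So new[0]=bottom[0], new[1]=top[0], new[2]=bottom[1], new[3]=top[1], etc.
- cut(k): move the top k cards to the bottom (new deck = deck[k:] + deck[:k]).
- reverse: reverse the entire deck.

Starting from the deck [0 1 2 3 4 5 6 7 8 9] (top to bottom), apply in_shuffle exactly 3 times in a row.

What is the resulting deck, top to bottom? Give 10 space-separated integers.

Answer: 6 2 9 5 1 8 4 0 7 3

Derivation:
After op 1 (in_shuffle): [5 0 6 1 7 2 8 3 9 4]
After op 2 (in_shuffle): [2 5 8 0 3 6 9 1 4 7]
After op 3 (in_shuffle): [6 2 9 5 1 8 4 0 7 3]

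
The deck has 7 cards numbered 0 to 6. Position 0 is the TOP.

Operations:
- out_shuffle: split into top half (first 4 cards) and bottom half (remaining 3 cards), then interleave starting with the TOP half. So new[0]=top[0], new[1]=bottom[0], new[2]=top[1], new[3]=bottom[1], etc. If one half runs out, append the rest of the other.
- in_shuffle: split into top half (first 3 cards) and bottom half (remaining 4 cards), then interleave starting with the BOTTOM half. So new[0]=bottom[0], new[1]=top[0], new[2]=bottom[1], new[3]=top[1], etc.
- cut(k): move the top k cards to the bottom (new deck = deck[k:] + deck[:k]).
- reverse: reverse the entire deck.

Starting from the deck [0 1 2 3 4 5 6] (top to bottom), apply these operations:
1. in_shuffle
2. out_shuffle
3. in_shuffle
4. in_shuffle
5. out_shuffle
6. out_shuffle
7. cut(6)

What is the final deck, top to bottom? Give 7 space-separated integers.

After op 1 (in_shuffle): [3 0 4 1 5 2 6]
After op 2 (out_shuffle): [3 5 0 2 4 6 1]
After op 3 (in_shuffle): [2 3 4 5 6 0 1]
After op 4 (in_shuffle): [5 2 6 3 0 4 1]
After op 5 (out_shuffle): [5 0 2 4 6 1 3]
After op 6 (out_shuffle): [5 6 0 1 2 3 4]
After op 7 (cut(6)): [4 5 6 0 1 2 3]

Answer: 4 5 6 0 1 2 3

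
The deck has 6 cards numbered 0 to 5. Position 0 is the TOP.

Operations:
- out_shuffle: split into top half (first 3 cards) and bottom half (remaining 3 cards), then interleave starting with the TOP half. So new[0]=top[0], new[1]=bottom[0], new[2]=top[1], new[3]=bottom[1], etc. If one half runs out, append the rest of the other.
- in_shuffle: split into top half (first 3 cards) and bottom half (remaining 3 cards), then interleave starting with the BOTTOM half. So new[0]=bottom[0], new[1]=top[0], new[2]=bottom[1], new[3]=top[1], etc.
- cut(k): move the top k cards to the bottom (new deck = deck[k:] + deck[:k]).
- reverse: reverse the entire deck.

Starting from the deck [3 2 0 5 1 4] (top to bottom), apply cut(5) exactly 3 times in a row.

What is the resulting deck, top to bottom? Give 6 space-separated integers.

After op 1 (cut(5)): [4 3 2 0 5 1]
After op 2 (cut(5)): [1 4 3 2 0 5]
After op 3 (cut(5)): [5 1 4 3 2 0]

Answer: 5 1 4 3 2 0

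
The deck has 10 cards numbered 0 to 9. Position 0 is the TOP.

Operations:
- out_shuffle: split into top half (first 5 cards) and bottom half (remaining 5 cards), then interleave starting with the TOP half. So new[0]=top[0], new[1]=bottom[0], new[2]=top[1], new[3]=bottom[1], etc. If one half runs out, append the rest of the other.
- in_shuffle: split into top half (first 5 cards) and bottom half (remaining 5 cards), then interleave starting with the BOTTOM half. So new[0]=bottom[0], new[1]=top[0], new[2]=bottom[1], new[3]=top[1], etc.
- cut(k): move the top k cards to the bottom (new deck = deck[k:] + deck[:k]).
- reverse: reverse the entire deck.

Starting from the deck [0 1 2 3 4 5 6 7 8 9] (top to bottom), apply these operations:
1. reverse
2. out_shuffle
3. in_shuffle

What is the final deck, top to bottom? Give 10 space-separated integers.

After op 1 (reverse): [9 8 7 6 5 4 3 2 1 0]
After op 2 (out_shuffle): [9 4 8 3 7 2 6 1 5 0]
After op 3 (in_shuffle): [2 9 6 4 1 8 5 3 0 7]

Answer: 2 9 6 4 1 8 5 3 0 7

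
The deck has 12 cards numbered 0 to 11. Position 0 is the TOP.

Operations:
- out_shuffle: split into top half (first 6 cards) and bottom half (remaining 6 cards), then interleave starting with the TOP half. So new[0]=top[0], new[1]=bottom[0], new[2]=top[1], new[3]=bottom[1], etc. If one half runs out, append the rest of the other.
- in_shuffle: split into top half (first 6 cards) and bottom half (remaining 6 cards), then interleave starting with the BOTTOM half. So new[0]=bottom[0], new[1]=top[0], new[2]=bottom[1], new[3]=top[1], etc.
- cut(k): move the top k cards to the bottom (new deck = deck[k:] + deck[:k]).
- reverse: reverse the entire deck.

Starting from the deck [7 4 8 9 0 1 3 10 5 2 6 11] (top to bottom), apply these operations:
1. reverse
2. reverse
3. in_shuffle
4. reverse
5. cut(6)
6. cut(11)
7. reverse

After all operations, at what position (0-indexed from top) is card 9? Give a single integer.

Answer: 0

Derivation:
After op 1 (reverse): [11 6 2 5 10 3 1 0 9 8 4 7]
After op 2 (reverse): [7 4 8 9 0 1 3 10 5 2 6 11]
After op 3 (in_shuffle): [3 7 10 4 5 8 2 9 6 0 11 1]
After op 4 (reverse): [1 11 0 6 9 2 8 5 4 10 7 3]
After op 5 (cut(6)): [8 5 4 10 7 3 1 11 0 6 9 2]
After op 6 (cut(11)): [2 8 5 4 10 7 3 1 11 0 6 9]
After op 7 (reverse): [9 6 0 11 1 3 7 10 4 5 8 2]
Card 9 is at position 0.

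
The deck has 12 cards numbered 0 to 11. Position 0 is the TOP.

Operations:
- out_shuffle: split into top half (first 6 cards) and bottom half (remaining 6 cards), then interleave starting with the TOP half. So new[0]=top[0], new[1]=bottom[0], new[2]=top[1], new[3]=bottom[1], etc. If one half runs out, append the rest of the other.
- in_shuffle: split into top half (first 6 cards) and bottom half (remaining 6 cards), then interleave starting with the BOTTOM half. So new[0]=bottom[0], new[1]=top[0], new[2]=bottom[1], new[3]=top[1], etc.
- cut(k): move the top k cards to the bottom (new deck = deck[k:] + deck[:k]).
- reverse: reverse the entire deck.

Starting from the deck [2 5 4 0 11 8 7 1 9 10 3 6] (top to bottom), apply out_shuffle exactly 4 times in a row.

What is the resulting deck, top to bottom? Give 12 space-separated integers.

After op 1 (out_shuffle): [2 7 5 1 4 9 0 10 11 3 8 6]
After op 2 (out_shuffle): [2 0 7 10 5 11 1 3 4 8 9 6]
After op 3 (out_shuffle): [2 1 0 3 7 4 10 8 5 9 11 6]
After op 4 (out_shuffle): [2 10 1 8 0 5 3 9 7 11 4 6]

Answer: 2 10 1 8 0 5 3 9 7 11 4 6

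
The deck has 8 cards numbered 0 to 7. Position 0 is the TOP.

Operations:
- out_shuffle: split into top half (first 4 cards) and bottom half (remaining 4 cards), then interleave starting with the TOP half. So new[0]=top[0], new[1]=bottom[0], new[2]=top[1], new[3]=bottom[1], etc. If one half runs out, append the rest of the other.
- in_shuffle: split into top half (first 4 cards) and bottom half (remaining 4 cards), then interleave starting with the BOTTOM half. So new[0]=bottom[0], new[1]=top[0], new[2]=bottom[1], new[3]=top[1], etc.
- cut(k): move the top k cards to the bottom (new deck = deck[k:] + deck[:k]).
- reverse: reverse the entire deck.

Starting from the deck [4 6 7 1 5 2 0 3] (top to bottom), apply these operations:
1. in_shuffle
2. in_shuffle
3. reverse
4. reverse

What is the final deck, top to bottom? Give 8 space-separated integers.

Answer: 0 5 7 4 3 2 1 6

Derivation:
After op 1 (in_shuffle): [5 4 2 6 0 7 3 1]
After op 2 (in_shuffle): [0 5 7 4 3 2 1 6]
After op 3 (reverse): [6 1 2 3 4 7 5 0]
After op 4 (reverse): [0 5 7 4 3 2 1 6]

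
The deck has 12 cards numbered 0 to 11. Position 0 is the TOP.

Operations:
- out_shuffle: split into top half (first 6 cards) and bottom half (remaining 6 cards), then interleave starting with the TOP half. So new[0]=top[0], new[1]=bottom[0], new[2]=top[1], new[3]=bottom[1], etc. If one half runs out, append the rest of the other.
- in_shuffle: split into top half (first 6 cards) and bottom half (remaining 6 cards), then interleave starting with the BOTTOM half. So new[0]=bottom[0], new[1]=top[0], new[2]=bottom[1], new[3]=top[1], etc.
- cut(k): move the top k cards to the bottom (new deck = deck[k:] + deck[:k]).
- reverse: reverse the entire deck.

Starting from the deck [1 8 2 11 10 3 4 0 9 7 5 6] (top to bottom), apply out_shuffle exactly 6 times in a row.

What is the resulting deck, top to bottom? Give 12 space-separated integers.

After op 1 (out_shuffle): [1 4 8 0 2 9 11 7 10 5 3 6]
After op 2 (out_shuffle): [1 11 4 7 8 10 0 5 2 3 9 6]
After op 3 (out_shuffle): [1 0 11 5 4 2 7 3 8 9 10 6]
After op 4 (out_shuffle): [1 7 0 3 11 8 5 9 4 10 2 6]
After op 5 (out_shuffle): [1 5 7 9 0 4 3 10 11 2 8 6]
After op 6 (out_shuffle): [1 3 5 10 7 11 9 2 0 8 4 6]

Answer: 1 3 5 10 7 11 9 2 0 8 4 6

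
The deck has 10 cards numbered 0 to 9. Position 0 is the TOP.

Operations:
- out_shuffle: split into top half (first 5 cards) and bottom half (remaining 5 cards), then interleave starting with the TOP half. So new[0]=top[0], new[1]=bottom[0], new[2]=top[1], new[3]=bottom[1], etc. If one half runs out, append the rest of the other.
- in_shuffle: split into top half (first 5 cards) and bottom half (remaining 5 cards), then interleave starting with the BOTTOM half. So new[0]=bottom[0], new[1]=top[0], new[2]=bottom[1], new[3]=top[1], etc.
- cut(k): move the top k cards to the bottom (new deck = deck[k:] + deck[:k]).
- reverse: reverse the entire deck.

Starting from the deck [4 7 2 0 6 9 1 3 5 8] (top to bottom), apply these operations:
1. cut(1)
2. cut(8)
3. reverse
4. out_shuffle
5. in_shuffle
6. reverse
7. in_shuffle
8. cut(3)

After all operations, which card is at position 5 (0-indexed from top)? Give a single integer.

After op 1 (cut(1)): [7 2 0 6 9 1 3 5 8 4]
After op 2 (cut(8)): [8 4 7 2 0 6 9 1 3 5]
After op 3 (reverse): [5 3 1 9 6 0 2 7 4 8]
After op 4 (out_shuffle): [5 0 3 2 1 7 9 4 6 8]
After op 5 (in_shuffle): [7 5 9 0 4 3 6 2 8 1]
After op 6 (reverse): [1 8 2 6 3 4 0 9 5 7]
After op 7 (in_shuffle): [4 1 0 8 9 2 5 6 7 3]
After op 8 (cut(3)): [8 9 2 5 6 7 3 4 1 0]
Position 5: card 7.

Answer: 7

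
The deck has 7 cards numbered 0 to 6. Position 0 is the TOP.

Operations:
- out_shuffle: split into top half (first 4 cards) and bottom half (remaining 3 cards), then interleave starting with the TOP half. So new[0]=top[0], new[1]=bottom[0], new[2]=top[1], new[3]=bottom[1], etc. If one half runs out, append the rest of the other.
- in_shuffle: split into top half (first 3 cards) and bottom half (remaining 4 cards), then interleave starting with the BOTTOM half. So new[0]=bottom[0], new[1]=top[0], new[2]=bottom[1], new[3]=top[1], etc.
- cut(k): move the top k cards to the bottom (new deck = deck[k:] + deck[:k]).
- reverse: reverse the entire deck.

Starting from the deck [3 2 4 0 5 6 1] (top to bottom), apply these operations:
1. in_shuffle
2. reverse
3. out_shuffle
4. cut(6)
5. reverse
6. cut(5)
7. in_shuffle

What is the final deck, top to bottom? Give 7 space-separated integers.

Answer: 6 1 3 2 4 0 5

Derivation:
After op 1 (in_shuffle): [0 3 5 2 6 4 1]
After op 2 (reverse): [1 4 6 2 5 3 0]
After op 3 (out_shuffle): [1 5 4 3 6 0 2]
After op 4 (cut(6)): [2 1 5 4 3 6 0]
After op 5 (reverse): [0 6 3 4 5 1 2]
After op 6 (cut(5)): [1 2 0 6 3 4 5]
After op 7 (in_shuffle): [6 1 3 2 4 0 5]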